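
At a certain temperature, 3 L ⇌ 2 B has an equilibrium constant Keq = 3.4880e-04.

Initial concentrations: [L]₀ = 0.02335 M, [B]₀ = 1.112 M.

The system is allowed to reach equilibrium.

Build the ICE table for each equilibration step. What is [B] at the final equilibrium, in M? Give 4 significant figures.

Q₀ = 9.7129e+04 vs Keq = 3.4880e-04 ⇒ Q>K, reverse
Step 1:
                   L          B
  init       0.02335      1.112
  Δ             1.61     -1.073
  eq           1.633    0.03897
  solve Keq expr → x = -0.5365; check Q = 3.4880e-04

[B]_eq = 0.03897 M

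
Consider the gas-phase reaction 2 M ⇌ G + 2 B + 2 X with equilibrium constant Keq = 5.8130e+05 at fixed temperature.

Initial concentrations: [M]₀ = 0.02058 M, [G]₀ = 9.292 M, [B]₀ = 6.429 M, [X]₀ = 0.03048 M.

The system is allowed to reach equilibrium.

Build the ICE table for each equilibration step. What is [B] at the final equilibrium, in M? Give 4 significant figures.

Q₀ = 842.4 vs Keq = 5.8130e+05 ⇒ Q<K, forward
Step 1:
                   M          G          B          X
  init       0.02058      9.292      6.429    0.03048
  Δ          -0.0193   0.009648     0.0193     0.0193
  eq        0.001284      9.302      6.448    0.04978
  solve Keq expr → x = 0.009648; check Q = 5.8130e+05

[B]_eq = 6.448 M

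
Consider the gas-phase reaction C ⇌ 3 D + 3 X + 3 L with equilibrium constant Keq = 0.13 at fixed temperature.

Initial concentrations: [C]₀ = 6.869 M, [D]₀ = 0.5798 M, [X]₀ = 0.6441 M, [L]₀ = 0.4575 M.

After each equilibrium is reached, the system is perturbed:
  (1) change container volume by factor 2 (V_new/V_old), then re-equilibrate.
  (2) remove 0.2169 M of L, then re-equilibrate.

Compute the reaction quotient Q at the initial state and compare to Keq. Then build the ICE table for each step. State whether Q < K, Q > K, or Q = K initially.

Q₀ = 7.2606e-04; Q < K (proceeds forward)

Q₀ = 7.2606e-04 vs Keq = 0.13 ⇒ Q<K, forward
Step 1:
                  C         D         X         L
  Initial     6.869    0.5798    0.6441    0.4575
  Change    -0.1426    0.4278    0.4278    0.4278
  Equil       6.726     1.008     1.072    0.8853
  solve Keq expr → x = 0.1426; check Q = 0.13
Then change container volume by factor 2 (V_new/V_old).
Step 2:
                  C         D         X         L
  Initial     3.363    0.5038     0.536    0.4427
  Change    -0.1382    0.4146    0.4146    0.4146
  Equil       3.225    0.9184    0.9506    0.8573
  solve Keq expr → x = 0.1382; check Q = 0.13
Then remove 0.2169 M of L.
Step 3:
                  C         D         X         L
  Initial     3.225    0.9184    0.9506    0.6404
  Change   -0.02734   0.08203   0.08203   0.08203
  Equil       3.198         1     1.033    0.7224
  solve Keq expr → x = 0.02734; check Q = 0.13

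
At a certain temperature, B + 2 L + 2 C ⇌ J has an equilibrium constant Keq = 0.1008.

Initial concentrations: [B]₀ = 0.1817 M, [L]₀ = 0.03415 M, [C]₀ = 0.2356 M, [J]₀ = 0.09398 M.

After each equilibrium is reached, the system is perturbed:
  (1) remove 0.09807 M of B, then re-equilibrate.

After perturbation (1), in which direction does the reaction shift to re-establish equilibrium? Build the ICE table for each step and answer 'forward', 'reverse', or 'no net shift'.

Direction: reverse

Q₀ = 7990 vs Keq = 0.1008 ⇒ Q>K, reverse
Step 1:
                   B          L          C          J
  Initial     0.1817    0.03415     0.2356    0.09398
  Change     0.09374     0.1875     0.1875   -0.09374
  Equil       0.2754     0.2216     0.4231 2.4408e-04
  solve Keq expr → x = -0.09374; check Q = 0.1008
Then remove 0.09807 M of B.
Step 2:
                   B          L          C          J
  Initial     0.1774     0.2216     0.4231 2.4408e-04
  Change  8.6455e-05 1.7291e-04 1.7291e-04 -8.6455e-05
  Equil       0.1775     0.2218     0.4232 1.5763e-04
  solve Keq expr → x = -8.6455e-05; check Q = 0.1008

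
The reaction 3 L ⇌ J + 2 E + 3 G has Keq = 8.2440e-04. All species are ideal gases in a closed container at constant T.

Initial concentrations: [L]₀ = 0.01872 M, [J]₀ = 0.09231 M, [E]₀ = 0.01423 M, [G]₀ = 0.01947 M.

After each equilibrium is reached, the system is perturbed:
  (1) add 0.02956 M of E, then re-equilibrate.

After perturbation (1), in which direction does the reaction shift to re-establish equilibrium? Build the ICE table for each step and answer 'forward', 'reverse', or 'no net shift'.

Q₀ = 2.1030e-05 vs Keq = 8.2440e-04 ⇒ Q<K, forward
Step 1:
                   L          J          E          G
  Initial    0.01872    0.09231    0.01423    0.01947
  Change   -0.008639    0.00288   0.005759   0.008639
  Equil      0.01008    0.09519    0.01999    0.02811
  solve Keq expr → x = 0.00288; check Q = 8.2440e-04
Then add 0.02956 M of E.
Step 2:
                   L          J          E          G
  Initial    0.01008    0.09519    0.04955    0.02811
  Change    0.004621   -0.00154  -0.003081  -0.004621
  Equil       0.0147    0.09365    0.04647    0.02349
  solve Keq expr → x = -0.00154; check Q = 8.2440e-04

Direction: reverse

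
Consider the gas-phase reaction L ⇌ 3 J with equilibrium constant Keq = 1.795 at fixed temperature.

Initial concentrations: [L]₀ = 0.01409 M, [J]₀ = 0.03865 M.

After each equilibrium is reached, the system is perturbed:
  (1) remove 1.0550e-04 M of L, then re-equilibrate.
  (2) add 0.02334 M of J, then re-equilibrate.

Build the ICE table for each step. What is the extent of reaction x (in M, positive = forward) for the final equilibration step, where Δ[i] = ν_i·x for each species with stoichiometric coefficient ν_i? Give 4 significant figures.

Q₀ = 0.004098 vs Keq = 1.795 ⇒ Q<K, forward
Step 1:
                  L         J
  I         0.01409   0.03865
  C         -0.0138   0.04141
  E       2.8590e-04   0.08006
  solve Keq expr → x = 0.0138; check Q = 1.795
Then remove 1.0550e-04 M of L.
Step 2:
                  L         J
  I       1.8040e-04   0.08006
  C       1.0223e-04 -3.0668e-04
  E       2.8263e-04   0.07976
  solve Keq expr → x = -1.0223e-04; check Q = 1.795
Then add 0.02334 M of J.
Step 3:
                  L         J
  I       2.8263e-04    0.1031
  C       3.1138e-04 -9.3415e-04
  E       5.9401e-04    0.1022
  solve Keq expr → x = -3.1138e-04; check Q = 1.795

x = -3.1138e-04 M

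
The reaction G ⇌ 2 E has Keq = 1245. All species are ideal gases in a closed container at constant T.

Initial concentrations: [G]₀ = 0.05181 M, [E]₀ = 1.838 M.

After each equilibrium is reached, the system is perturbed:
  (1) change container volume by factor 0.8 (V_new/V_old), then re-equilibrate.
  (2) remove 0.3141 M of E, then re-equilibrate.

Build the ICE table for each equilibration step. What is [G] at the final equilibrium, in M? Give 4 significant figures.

Q₀ = 65.2 vs Keq = 1245 ⇒ Q<K, forward
Step 1:
                   G          E
  I          0.05181      1.838
  C          -0.0488     0.0976
  E         0.003009      1.936
  solve Keq expr → x = 0.0488; check Q = 1245
Then change container volume by factor 0.8 (V_new/V_old).
Step 2:
                   G          E
  I         0.003762       2.42
  C       9.3315e-04  -0.001866
  E         0.004695      2.418
  solve Keq expr → x = -9.3315e-04; check Q = 1245
Then remove 0.3141 M of E.
Step 3:
                   G          E
  I         0.004695      2.104
  C        -0.001133   0.002266
  E         0.003562      2.106
  solve Keq expr → x = 0.001133; check Q = 1245

[G]_eq = 0.003562 M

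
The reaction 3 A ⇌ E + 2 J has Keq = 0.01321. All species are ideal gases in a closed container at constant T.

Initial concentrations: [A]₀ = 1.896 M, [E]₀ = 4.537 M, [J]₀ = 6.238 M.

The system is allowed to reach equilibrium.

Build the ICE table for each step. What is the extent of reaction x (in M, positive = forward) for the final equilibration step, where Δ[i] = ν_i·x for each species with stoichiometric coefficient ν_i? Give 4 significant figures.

Q₀ = 25.9 vs Keq = 0.01321 ⇒ Q>K, reverse
Step 1:
                    A           E           J
  I             1.896       4.537       6.238
  C             6.579      -2.193      -4.386
  E             8.475       2.344       1.852
  solve Keq expr → x = -2.193; check Q = 0.01321

x = -2.193 M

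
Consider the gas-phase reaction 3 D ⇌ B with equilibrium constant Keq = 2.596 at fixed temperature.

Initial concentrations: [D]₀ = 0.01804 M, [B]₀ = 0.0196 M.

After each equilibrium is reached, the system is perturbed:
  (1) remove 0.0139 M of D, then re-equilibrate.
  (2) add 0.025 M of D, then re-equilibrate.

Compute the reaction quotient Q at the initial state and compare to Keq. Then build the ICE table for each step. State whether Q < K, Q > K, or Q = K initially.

Q₀ = 3338; Q > K (proceeds reverse)

Q₀ = 3338 vs Keq = 2.596 ⇒ Q>K, reverse
Step 1:
                  D         B
  init      0.01804    0.0196
  Δ         0.05568  -0.01856
  eq        0.07372   0.00104
  solve Keq expr → x = -0.01856; check Q = 2.596
Then remove 0.0139 M of D.
Step 2:
                  D         B
  init      0.05982   0.00104
  Δ        0.001339 -4.4621e-04
  eq        0.06116 5.9385e-04
  solve Keq expr → x = -4.4621e-04; check Q = 2.596
Then add 0.025 M of D.
Step 3:
                  D         B
  init      0.08616 5.9385e-04
  Δ       -0.002739 9.1311e-04
  eq        0.08342  0.001507
  solve Keq expr → x = 9.1311e-04; check Q = 2.596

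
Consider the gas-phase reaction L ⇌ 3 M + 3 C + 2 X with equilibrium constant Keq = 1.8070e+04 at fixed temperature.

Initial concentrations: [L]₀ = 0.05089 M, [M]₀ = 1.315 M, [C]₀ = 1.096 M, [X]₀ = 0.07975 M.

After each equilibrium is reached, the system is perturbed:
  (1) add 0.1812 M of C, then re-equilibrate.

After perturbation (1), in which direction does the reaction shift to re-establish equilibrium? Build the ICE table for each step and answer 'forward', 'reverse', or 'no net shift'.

Q₀ = 0.3741 vs Keq = 1.8070e+04 ⇒ Q<K, forward
Step 1:
                   L          M          C          X
  I          0.05089      1.315      1.096    0.07975
  C         -0.05088     0.1526     0.1526     0.1018
  E       1.1220e-05      1.468      1.249     0.1815
  solve Keq expr → x = 0.05088; check Q = 1.8070e+04
Then add 0.1812 M of C.
Step 2:
                   L          M          C          X
  I       1.1220e-05      1.468       1.43     0.1815
  C       5.6246e-06 -1.6874e-05 -1.6874e-05 -1.1249e-05
  E       1.6845e-05      1.468       1.43     0.1815
  solve Keq expr → x = -5.6246e-06; check Q = 1.8070e+04

Direction: reverse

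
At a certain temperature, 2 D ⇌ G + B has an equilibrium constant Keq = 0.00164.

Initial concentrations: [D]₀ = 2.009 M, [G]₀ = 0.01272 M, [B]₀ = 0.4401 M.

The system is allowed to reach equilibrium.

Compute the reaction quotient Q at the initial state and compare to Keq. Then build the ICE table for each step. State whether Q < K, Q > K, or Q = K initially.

Q₀ = 0.001387 vs Keq = 0.00164 ⇒ Q<K, forward
Step 1:
                  D         G         B
  Initial     2.009   0.01272    0.4401
  Change  -0.004362  0.002181  0.002181
  Equil       2.005    0.0149    0.4423
  solve Keq expr → x = 0.002181; check Q = 0.00164

Q₀ = 0.001387; Q < K (proceeds forward)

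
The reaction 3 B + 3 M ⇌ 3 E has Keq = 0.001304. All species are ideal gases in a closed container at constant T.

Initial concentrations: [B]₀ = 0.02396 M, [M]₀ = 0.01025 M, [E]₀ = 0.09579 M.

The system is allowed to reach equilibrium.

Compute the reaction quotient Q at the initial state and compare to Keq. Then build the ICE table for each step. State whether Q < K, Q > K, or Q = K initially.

Q₀ = 5.9337e+07; Q > K (proceeds reverse)

Q₀ = 5.9337e+07 vs Keq = 0.001304 ⇒ Q>K, reverse
Step 1:
                  B         M         E
  Initial   0.02396   0.01025   0.09579
  Change    0.09444   0.09444  -0.09444
  Equil      0.1184    0.1047  0.001354
  solve Keq expr → x = -0.03148; check Q = 0.001304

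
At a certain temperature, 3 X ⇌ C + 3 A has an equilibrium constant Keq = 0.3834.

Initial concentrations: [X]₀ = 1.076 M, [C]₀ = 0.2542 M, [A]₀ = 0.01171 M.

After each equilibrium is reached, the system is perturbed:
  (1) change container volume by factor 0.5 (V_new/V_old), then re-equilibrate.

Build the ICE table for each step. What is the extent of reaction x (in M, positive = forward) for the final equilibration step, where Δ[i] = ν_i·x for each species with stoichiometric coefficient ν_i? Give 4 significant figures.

x = -0.03884 M

Q₀ = 3.2765e-07 vs Keq = 0.3834 ⇒ Q<K, forward
Step 1:
                  X         C         A
  I           1.076    0.2542   0.01171
  C         -0.5221     0.174    0.5221
  E          0.5539    0.4282    0.5338
  solve Keq expr → x = 0.174; check Q = 0.3834
Then change container volume by factor 0.5 (V_new/V_old).
Step 2:
                  X         C         A
  I           1.108    0.8565     1.068
  C          0.1165  -0.03884   -0.1165
  E           1.224    0.8176    0.9511
  solve Keq expr → x = -0.03884; check Q = 0.3834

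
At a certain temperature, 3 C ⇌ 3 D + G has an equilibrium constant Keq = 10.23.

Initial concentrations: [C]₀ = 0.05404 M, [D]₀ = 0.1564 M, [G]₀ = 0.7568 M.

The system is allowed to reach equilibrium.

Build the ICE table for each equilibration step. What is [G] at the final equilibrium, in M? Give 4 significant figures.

[G]_eq = 0.7541 M

Q₀ = 18.35 vs Keq = 10.23 ⇒ Q>K, reverse
Step 1:
                   C          D          G
  Initial    0.05404     0.1564     0.7568
  Change    0.008129  -0.008129   -0.00271
  Equil      0.06217     0.1483     0.7541
  solve Keq expr → x = -0.00271; check Q = 10.23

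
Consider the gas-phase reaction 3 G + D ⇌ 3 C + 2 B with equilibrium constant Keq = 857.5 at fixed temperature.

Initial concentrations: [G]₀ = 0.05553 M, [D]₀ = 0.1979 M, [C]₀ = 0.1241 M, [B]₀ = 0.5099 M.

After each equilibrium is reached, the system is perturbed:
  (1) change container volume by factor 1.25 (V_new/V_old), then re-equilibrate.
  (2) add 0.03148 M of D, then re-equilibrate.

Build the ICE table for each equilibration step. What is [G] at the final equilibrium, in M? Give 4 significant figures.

[G]_eq = 0.01377 M

Q₀ = 14.66 vs Keq = 857.5 ⇒ Q<K, forward
Step 1:
                  G         D         C         B
  I         0.05553    0.1979    0.1241    0.5099
  C        -0.03608  -0.01203   0.03608   0.02406
  E         0.01945    0.1859    0.1602     0.534
  solve Keq expr → x = 0.01203; check Q = 857.5
Then change container volume by factor 1.25 (V_new/V_old).
Step 2:
                  G         D         C         B
  I         0.01556    0.1487    0.1281    0.4272
  C       -9.7925e-04 -3.2642e-04 9.7925e-04 6.5283e-04
  E         0.01458    0.1484    0.1291    0.4278
  solve Keq expr → x = 3.2642e-04; check Q = 857.5
Then add 0.03148 M of D.
Step 3:
                  G         D         C         B
  I         0.01458    0.1799    0.1291    0.4278
  C       -8.0233e-04 -2.6744e-04 8.0233e-04 5.3489e-04
  E         0.01377    0.1796    0.1299    0.4284
  solve Keq expr → x = 2.6744e-04; check Q = 857.5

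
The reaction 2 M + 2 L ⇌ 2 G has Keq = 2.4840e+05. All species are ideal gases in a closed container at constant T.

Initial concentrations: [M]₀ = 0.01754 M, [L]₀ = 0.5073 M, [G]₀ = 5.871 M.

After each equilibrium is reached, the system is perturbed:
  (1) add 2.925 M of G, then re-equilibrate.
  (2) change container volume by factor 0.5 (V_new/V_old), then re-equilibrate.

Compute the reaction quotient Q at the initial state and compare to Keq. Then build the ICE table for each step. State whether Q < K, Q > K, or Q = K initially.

Q₀ = 4.3535e+05 vs Keq = 2.4840e+05 ⇒ Q>K, reverse
Step 1:
                    M           L           G
  Initial     0.01754      0.5073       5.871
  Change     0.005414    0.005414   -0.005414
  Equil       0.02295      0.5127       5.866
  solve Keq expr → x = -0.002707; check Q = 2.4840e+05
Then add 2.925 M of G.
Step 2:
                    M           L           G
  Initial     0.02295      0.5127       8.791
  Change       0.0107      0.0107     -0.0107
  Equil       0.03366      0.5234        8.78
  solve Keq expr → x = -0.005351; check Q = 2.4840e+05
Then change container volume by factor 0.5 (V_new/V_old).
Step 3:
                    M           L           G
  Initial     0.06731       1.047       17.56
  Change     -0.03251    -0.03251     0.03251
  Equil        0.0348       1.014       17.59
  solve Keq expr → x = 0.01626; check Q = 2.4840e+05

Q₀ = 4.3535e+05; Q > K (proceeds reverse)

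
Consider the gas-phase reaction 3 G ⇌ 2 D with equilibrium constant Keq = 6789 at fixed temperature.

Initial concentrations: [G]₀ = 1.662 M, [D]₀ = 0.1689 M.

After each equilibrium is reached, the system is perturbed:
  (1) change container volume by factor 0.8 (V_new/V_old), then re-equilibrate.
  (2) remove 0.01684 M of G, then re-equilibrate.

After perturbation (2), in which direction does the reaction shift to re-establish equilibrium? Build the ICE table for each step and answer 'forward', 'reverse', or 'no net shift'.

Direction: reverse

Q₀ = 0.006214 vs Keq = 6789 ⇒ Q<K, forward
Step 1:
                    G           D
  I             1.662      0.1689
  C            -1.601       1.067
  E           0.06084       1.236
  solve Keq expr → x = 0.5337; check Q = 6789
Then change container volume by factor 0.8 (V_new/V_old).
Step 2:
                    G           D
  I           0.07604       1.545
  C         -0.005343    0.003562
  E            0.0707       1.549
  solve Keq expr → x = 0.001781; check Q = 6789
Then remove 0.01684 M of G.
Step 3:
                    G           D
  I           0.05386       1.549
  C            0.0165      -0.011
  E           0.07037       1.538
  solve Keq expr → x = -0.005502; check Q = 6789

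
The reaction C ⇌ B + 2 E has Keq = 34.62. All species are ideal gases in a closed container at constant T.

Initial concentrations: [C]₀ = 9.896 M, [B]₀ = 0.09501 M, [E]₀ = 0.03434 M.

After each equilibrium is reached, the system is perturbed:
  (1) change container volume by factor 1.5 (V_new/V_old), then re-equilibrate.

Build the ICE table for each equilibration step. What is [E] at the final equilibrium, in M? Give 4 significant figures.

Q₀ = 1.1322e-05 vs Keq = 34.62 ⇒ Q<K, forward
Step 1:
                  C         B         E
  Initial     9.896   0.09501   0.03434
  Change     -3.723     3.723     7.447
  Equil       6.173     3.818     7.481
  solve Keq expr → x = 3.723; check Q = 34.62
Then change container volume by factor 1.5 (V_new/V_old).
Step 2:
                  C         B         E
  Initial     4.115     2.546     4.987
  Change    -0.6084    0.6084     1.217
  Equil       3.507     3.154     6.204
  solve Keq expr → x = 0.6084; check Q = 34.62

[E]_eq = 6.204 M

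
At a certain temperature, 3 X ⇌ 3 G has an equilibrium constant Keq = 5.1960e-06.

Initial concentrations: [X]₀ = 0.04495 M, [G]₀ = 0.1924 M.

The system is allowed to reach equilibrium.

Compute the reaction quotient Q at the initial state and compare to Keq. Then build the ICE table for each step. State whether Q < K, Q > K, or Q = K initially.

Q₀ = 78.42; Q > K (proceeds reverse)

Q₀ = 78.42 vs Keq = 5.1960e-06 ⇒ Q>K, reverse
Step 1:
                    X           G
  Initial     0.04495      0.1924
  Change       0.1884     -0.1884
  Equil        0.2333    0.004041
  solve Keq expr → x = -0.06279; check Q = 5.1960e-06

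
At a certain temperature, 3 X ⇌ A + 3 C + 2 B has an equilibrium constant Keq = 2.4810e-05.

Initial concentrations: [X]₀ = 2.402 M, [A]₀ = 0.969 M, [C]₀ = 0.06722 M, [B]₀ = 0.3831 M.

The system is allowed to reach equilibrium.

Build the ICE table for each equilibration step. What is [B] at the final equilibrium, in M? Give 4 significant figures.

Q₀ = 3.1169e-06 vs Keq = 2.4810e-05 ⇒ Q<K, forward
Step 1:
                    X           A           C           B
  I             2.402       0.969     0.06722      0.3831
  C          -0.05533     0.01844     0.05533     0.03689
  E             2.347      0.9874      0.1226        0.42
  solve Keq expr → x = 0.01844; check Q = 2.4810e-05

[B]_eq = 0.42 M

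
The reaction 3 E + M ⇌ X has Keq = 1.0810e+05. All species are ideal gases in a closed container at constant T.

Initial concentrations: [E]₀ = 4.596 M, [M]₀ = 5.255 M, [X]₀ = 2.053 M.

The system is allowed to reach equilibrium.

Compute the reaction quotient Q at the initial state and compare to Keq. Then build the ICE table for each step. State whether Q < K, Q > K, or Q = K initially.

Q₀ = 0.004024 vs Keq = 1.0810e+05 ⇒ Q<K, forward
Step 1:
                   E          M          X
  Initial      4.596      5.255      2.053
  Change      -4.575     -1.525      1.525
  Equil       0.0207       3.73      3.578
  solve Keq expr → x = 1.525; check Q = 1.0810e+05

Q₀ = 0.004024; Q < K (proceeds forward)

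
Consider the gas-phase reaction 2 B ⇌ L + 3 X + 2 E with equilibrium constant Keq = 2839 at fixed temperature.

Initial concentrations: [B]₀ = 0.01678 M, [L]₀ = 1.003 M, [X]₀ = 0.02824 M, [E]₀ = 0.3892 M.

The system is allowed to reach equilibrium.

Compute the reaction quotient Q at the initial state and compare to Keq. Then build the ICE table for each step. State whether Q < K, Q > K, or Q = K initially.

Q₀ = 0.01215 vs Keq = 2839 ⇒ Q<K, forward
Step 1:
                  B         L         X         E
  I         0.01678     1.003   0.02824    0.3892
  C        -0.01669  0.008343   0.02503   0.01669
  E       9.4184e-05     1.011   0.05327    0.4059
  solve Keq expr → x = 0.008343; check Q = 2839

Q₀ = 0.01215; Q < K (proceeds forward)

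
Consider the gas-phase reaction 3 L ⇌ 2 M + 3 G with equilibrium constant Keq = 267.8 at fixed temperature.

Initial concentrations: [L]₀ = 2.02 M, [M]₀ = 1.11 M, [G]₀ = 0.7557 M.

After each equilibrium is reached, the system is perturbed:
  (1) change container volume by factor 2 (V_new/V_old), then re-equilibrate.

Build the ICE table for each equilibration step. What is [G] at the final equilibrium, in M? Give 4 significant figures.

Q₀ = 0.06451 vs Keq = 267.8 ⇒ Q<K, forward
Step 1:
                    L           M           G
  Initial        2.02        1.11      0.7557
  Change       -1.459       0.973       1.459
  Equil        0.5605       2.083       2.215
  solve Keq expr → x = 0.4865; check Q = 267.8
Then change container volume by factor 2 (V_new/V_old).
Step 2:
                    L           M           G
  Initial      0.2803       1.041       1.108
  Change     -0.08365     0.05577     0.08365
  Equil        0.1966       1.097       1.191
  solve Keq expr → x = 0.02788; check Q = 267.8

[G]_eq = 1.191 M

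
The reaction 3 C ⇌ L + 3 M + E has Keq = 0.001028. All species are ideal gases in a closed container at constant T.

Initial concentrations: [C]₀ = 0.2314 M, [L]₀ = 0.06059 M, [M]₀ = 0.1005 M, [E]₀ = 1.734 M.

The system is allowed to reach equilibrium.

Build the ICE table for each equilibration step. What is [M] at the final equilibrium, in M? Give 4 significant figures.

Q₀ = 0.008607 vs Keq = 0.001028 ⇒ Q>K, reverse
Step 1:
                    C           L           M           E
  I            0.2314     0.06059      0.1005       1.734
  C           0.03803    -0.01268    -0.03803    -0.01268
  E            0.2694     0.04791     0.06247       1.721
  solve Keq expr → x = -0.01268; check Q = 0.001028

[M]_eq = 0.06247 M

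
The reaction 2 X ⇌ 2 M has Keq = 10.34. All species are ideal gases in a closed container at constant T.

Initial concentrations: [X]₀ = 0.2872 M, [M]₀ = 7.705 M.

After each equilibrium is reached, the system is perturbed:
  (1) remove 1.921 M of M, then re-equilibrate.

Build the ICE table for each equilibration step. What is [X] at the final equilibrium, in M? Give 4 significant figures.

Q₀ = 719.7 vs Keq = 10.34 ⇒ Q>K, reverse
Step 1:
                   X          M
  I           0.2872      7.705
  C            1.609     -1.609
  E            1.896      6.096
  solve Keq expr → x = -0.8043; check Q = 10.34
Then remove 1.921 M of M.
Step 2:
                   X          M
  I            1.896      4.175
  C          -0.4557     0.4557
  E             1.44      4.631
  solve Keq expr → x = 0.2278; check Q = 10.34

[X]_eq = 1.44 M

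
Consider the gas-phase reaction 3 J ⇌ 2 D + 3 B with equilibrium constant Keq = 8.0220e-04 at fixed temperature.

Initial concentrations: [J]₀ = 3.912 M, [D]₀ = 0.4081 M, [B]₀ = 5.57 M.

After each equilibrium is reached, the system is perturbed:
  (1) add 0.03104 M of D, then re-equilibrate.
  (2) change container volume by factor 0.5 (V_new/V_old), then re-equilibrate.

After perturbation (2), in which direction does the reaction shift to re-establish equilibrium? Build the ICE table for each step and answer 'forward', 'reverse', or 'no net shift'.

Direction: reverse

Q₀ = 0.4807 vs Keq = 8.0220e-04 ⇒ Q>K, reverse
Step 1:
                    J           D           B
  init          3.912      0.4081        5.57
  Δ             0.576      -0.384      -0.576
  eq            4.488     0.02413       4.994
  solve Keq expr → x = -0.192; check Q = 8.0220e-04
Then add 0.03104 M of D.
Step 2:
                    J           D           B
  init          4.488     0.05517       4.994
  Δ            0.0455    -0.03033     -0.0455
  eq            4.533     0.02484       4.949
  solve Keq expr → x = -0.01517; check Q = 8.0220e-04
Then change container volume by factor 0.5 (V_new/V_old).
Step 3:
                    J           D           B
  init          9.067     0.04967       9.897
  Δ           0.03682    -0.02454    -0.03682
  eq            9.104     0.02513        9.86
  solve Keq expr → x = -0.01227; check Q = 8.0220e-04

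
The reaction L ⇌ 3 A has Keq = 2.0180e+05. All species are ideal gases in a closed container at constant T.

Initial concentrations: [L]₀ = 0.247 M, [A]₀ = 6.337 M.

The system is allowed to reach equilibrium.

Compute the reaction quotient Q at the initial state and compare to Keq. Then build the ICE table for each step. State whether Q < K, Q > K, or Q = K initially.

Q₀ = 1030 vs Keq = 2.0180e+05 ⇒ Q<K, forward
Step 1:
                  L         A
  I           0.247     6.337
  C         -0.2452    0.7357
  E        0.001753     7.073
  solve Keq expr → x = 0.2452; check Q = 2.0180e+05

Q₀ = 1030; Q < K (proceeds forward)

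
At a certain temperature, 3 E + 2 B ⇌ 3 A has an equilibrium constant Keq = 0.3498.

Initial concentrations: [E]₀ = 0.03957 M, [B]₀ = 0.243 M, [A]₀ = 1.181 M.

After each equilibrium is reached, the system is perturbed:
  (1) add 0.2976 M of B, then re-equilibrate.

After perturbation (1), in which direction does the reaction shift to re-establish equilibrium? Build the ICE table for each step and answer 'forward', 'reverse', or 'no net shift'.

Direction: forward

Q₀ = 4.5023e+05 vs Keq = 0.3498 ⇒ Q>K, reverse
Step 1:
                   E          B          A
  init       0.03957      0.243      1.181
  Δ           0.7363     0.4908    -0.7363
  eq          0.7758     0.7338     0.4447
  solve Keq expr → x = -0.2454; check Q = 0.3498
Then add 0.2976 M of B.
Step 2:
                   E          B          A
  init        0.7758      1.031     0.4447
  Δ         -0.05831   -0.03887    0.05831
  eq          0.7175     0.9926     0.5031
  solve Keq expr → x = 0.01944; check Q = 0.3498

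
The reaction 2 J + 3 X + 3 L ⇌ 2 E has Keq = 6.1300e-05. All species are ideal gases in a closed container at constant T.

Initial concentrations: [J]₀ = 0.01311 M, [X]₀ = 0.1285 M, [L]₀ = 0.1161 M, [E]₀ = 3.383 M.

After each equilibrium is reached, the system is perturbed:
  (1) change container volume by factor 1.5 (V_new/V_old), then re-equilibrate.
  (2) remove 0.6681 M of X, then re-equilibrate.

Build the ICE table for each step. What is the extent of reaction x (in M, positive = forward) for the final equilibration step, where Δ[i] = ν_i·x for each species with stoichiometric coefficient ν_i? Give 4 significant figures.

x = -0.03686 M

Q₀ = 2.0054e+10 vs Keq = 6.1300e-05 ⇒ Q>K, reverse
Step 1:
                   J          X          L          E
  Initial    0.01311     0.1285     0.1161      3.383
  Change       2.403      3.605      3.605     -2.403
  Equil        2.416      3.733      3.721     0.9797
  solve Keq expr → x = -1.202; check Q = 6.1300e-05
Then change container volume by factor 1.5 (V_new/V_old).
Step 2:
                   J          X          L          E
  Initial      1.611      2.489      2.481     0.6531
  Change      0.2858     0.4287     0.4287    -0.2858
  Equil        1.897      2.918      2.909     0.3673
  solve Keq expr → x = -0.1429; check Q = 6.1300e-05
Then remove 0.6681 M of X.
Step 3:
                   J          X          L          E
  Initial      1.897       2.25      2.909     0.3673
  Change     0.07372     0.1106     0.1106   -0.07372
  Equil         1.97       2.36       3.02     0.2936
  solve Keq expr → x = -0.03686; check Q = 6.1300e-05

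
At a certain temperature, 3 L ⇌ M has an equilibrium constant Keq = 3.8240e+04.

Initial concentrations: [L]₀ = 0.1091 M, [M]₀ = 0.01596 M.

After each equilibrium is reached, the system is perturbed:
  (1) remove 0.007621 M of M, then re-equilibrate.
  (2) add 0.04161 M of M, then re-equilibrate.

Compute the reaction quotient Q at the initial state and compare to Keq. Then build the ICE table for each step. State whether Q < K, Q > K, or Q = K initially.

Q₀ = 12.29; Q < K (proceeds forward)

Q₀ = 12.29 vs Keq = 3.8240e+04 ⇒ Q<K, forward
Step 1:
                    L           M
  Initial      0.1091     0.01596
  Change     -0.09826     0.03275
  Equil       0.01084     0.04871
  solve Keq expr → x = 0.03275; check Q = 3.8240e+04
Then remove 0.007621 M of M.
Step 2:
                    L           M
  Initial     0.01084     0.04109
  Change  -5.8157e-04  1.9386e-04
  Equil       0.01026     0.04129
  solve Keq expr → x = 1.9386e-04; check Q = 3.8240e+04
Then add 0.04161 M of M.
Step 3:
                    L           M
  Initial     0.01026      0.0829
  Change     0.002637 -8.7914e-04
  Equil        0.0129     0.08202
  solve Keq expr → x = -8.7914e-04; check Q = 3.8240e+04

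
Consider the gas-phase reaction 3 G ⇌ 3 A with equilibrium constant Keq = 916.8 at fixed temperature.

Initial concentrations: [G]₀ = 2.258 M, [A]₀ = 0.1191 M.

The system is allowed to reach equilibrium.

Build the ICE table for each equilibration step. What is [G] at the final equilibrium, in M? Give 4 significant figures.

[G]_eq = 0.2219 M

Q₀ = 1.4675e-04 vs Keq = 916.8 ⇒ Q<K, forward
Step 1:
                  G         A
  Initial     2.258    0.1191
  Change     -2.036     2.036
  Equil      0.2219     2.155
  solve Keq expr → x = 0.6787; check Q = 916.8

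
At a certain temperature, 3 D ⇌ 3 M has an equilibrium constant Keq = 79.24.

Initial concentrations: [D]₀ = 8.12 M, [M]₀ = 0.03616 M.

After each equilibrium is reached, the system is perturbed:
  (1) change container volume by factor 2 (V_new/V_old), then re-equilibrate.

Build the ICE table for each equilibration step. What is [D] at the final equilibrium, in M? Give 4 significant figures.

[D]_eq = 0.7701 M

Q₀ = 8.8311e-08 vs Keq = 79.24 ⇒ Q<K, forward
Step 1:
                    D           M
  Initial        8.12     0.03616
  Change        -6.58        6.58
  Equil          1.54       6.616
  solve Keq expr → x = 2.193; check Q = 79.24
Then change container volume by factor 2 (V_new/V_old).
Step 2:
                    D           M
  Initial      0.7701       3.308
  Change            0           0
  Equil        0.7701       3.308
  solve Keq expr → x = 0; check Q = 79.24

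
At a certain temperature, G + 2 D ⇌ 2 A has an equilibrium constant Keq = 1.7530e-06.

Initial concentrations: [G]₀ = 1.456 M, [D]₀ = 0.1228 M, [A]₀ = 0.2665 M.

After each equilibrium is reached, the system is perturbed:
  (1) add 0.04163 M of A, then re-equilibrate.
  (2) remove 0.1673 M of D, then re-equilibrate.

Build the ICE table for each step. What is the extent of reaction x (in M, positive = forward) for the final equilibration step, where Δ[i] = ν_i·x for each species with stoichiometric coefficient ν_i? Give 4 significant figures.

x = -1.4027e-04 M

Q₀ = 3.235 vs Keq = 1.7530e-06 ⇒ Q>K, reverse
Step 1:
                    G           D           A
  I             1.456      0.1228      0.2665
  C            0.1329      0.2659     -0.2659
  E             1.589      0.3887  6.4864e-04
  solve Keq expr → x = -0.1329; check Q = 1.7530e-06
Then add 0.04163 M of A.
Step 2:
                    G           D           A
  I             1.589      0.3887     0.04228
  C           0.02078     0.04156    -0.04156
  E              1.61      0.4302  7.2267e-04
  solve Keq expr → x = -0.02078; check Q = 1.7530e-06
Then remove 0.1673 M of D.
Step 3:
                    G           D           A
  I              1.61      0.2629  7.2267e-04
  C        1.4027e-04  2.8054e-04 -2.8054e-04
  E              1.61      0.2632  4.4213e-04
  solve Keq expr → x = -1.4027e-04; check Q = 1.7530e-06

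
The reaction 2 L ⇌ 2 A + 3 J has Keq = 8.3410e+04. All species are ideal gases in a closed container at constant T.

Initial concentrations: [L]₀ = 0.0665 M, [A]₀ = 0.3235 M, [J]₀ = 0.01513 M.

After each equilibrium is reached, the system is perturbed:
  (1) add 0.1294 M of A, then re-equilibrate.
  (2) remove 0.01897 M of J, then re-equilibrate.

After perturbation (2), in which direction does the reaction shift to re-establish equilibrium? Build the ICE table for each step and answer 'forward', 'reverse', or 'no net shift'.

Q₀ = 8.1964e-05 vs Keq = 8.3410e+04 ⇒ Q<K, forward
Step 1:
                  L         A         J
  Initial    0.0665    0.3235   0.01513
  Change   -0.06645   0.06645   0.09967
  Equil   5.2519e-05    0.3899    0.1148
  solve Keq expr → x = 0.03322; check Q = 8.3410e+04
Then add 0.1294 M of A.
Step 2:
                  L         A         J
  Initial 5.2519e-05    0.5193    0.1148
  Change  1.7402e-05 -1.7402e-05 -2.6103e-05
  Equil   6.9921e-05    0.5193    0.1148
  solve Keq expr → x = -8.7008e-06; check Q = 8.3410e+04
Then remove 0.01897 M of J.
Step 3:
                  L         A         J
  Initial 6.9921e-05    0.5193   0.09581
  Change  -1.6575e-05 1.6575e-05 2.4862e-05
  Equil   5.3346e-05    0.5193   0.09583
  solve Keq expr → x = 8.2875e-06; check Q = 8.3410e+04

Direction: forward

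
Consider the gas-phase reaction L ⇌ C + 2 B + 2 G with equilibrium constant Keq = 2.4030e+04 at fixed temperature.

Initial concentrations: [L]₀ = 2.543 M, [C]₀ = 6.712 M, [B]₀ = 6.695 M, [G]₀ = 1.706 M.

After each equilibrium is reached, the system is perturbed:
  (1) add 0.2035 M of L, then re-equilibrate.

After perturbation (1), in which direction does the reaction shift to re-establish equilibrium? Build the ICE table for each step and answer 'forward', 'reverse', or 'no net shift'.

Q₀ = 344.3 vs Keq = 2.4030e+04 ⇒ Q<K, forward
Step 1:
                  L         C         B         G
  I           2.543     6.712     6.695     1.706
  C           -1.66      1.66      3.32      3.32
  E          0.8829     8.372     10.02     5.026
  solve Keq expr → x = 1.66; check Q = 2.4030e+04
Then add 0.2035 M of L.
Step 2:
                  L         C         B         G
  I           1.086     8.372     10.02     5.026
  C        -0.09186   0.09186    0.1837    0.1837
  E          0.9945     8.464      10.2      5.21
  solve Keq expr → x = 0.09186; check Q = 2.4030e+04

Direction: forward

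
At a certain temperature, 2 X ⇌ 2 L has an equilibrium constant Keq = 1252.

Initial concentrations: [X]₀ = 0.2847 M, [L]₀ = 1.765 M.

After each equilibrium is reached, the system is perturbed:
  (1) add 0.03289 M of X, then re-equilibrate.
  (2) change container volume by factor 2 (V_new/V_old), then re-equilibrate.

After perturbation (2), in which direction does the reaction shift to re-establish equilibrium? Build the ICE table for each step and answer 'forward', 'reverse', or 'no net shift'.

Q₀ = 38.43 vs Keq = 1252 ⇒ Q<K, forward
Step 1:
                  X         L
  Initial    0.2847     1.765
  Change    -0.2284    0.2284
  Equil     0.05634     1.993
  solve Keq expr → x = 0.1142; check Q = 1252
Then add 0.03289 M of X.
Step 2:
                  X         L
  Initial   0.08923     1.993
  Change   -0.03199   0.03199
  Equil     0.05724     2.025
  solve Keq expr → x = 0.01599; check Q = 1252
Then change container volume by factor 2 (V_new/V_old).
Step 3:
                  X         L
  Initial   0.02862     1.013
  Change          0         0
  Equil     0.02862     1.013
  solve Keq expr → x = 0; check Q = 1252

Direction: no net shift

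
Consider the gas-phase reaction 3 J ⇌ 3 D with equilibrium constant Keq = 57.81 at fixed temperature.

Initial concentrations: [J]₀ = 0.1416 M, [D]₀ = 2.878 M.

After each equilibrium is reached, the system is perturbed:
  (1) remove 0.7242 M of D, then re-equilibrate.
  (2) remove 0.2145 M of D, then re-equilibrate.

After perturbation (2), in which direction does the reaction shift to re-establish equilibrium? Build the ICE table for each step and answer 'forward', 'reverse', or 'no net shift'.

Direction: forward

Q₀ = 8396 vs Keq = 57.81 ⇒ Q>K, reverse
Step 1:
                  J         D
  Initial    0.1416     2.878
  Change     0.4789   -0.4789
  Equil      0.6205     2.399
  solve Keq expr → x = -0.1596; check Q = 57.81
Then remove 0.7242 M of D.
Step 2:
                  J         D
  Initial    0.6205     1.675
  Change    -0.1488    0.1488
  Equil      0.4717     1.824
  solve Keq expr → x = 0.0496; check Q = 57.81
Then remove 0.2145 M of D.
Step 3:
                  J         D
  Initial    0.4717     1.609
  Change   -0.04408   0.04408
  Equil      0.4276     1.653
  solve Keq expr → x = 0.01469; check Q = 57.81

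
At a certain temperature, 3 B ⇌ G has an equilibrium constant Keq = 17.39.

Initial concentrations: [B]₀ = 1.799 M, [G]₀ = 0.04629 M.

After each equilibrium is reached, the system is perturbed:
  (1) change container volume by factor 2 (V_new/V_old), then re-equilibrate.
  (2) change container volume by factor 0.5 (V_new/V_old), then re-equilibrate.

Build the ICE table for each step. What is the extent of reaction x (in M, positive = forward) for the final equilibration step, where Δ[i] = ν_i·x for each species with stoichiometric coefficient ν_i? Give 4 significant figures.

x = 0.05567 M

Q₀ = 0.00795 vs Keq = 17.39 ⇒ Q<K, forward
Step 1:
                  B         G
  I           1.799   0.04629
  C          -1.484    0.4948
  E          0.3145    0.5411
  solve Keq expr → x = 0.4948; check Q = 17.39
Then change container volume by factor 2 (V_new/V_old).
Step 2:
                  B         G
  I          0.1573    0.2706
  C         0.08351  -0.02784
  E          0.2408    0.2427
  solve Keq expr → x = -0.02784; check Q = 17.39
Then change container volume by factor 0.5 (V_new/V_old).
Step 3:
                  B         G
  I          0.4815    0.4854
  C          -0.167   0.05567
  E          0.3145    0.5411
  solve Keq expr → x = 0.05567; check Q = 17.39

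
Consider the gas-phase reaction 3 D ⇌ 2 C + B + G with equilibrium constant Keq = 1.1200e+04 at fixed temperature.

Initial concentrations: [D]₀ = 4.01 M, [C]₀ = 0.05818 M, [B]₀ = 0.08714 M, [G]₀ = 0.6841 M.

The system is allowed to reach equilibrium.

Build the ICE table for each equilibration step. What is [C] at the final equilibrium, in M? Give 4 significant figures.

[C]_eq = 2.652 M

Q₀ = 3.1293e-06 vs Keq = 1.1200e+04 ⇒ Q<K, forward
Step 1:
                   D          C          B          G
  init          4.01    0.05818    0.08714     0.6841
  Δ            -3.89      2.593      1.297      1.297
  eq          0.1198      2.652      1.384      1.981
  solve Keq expr → x = 1.297; check Q = 1.1200e+04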